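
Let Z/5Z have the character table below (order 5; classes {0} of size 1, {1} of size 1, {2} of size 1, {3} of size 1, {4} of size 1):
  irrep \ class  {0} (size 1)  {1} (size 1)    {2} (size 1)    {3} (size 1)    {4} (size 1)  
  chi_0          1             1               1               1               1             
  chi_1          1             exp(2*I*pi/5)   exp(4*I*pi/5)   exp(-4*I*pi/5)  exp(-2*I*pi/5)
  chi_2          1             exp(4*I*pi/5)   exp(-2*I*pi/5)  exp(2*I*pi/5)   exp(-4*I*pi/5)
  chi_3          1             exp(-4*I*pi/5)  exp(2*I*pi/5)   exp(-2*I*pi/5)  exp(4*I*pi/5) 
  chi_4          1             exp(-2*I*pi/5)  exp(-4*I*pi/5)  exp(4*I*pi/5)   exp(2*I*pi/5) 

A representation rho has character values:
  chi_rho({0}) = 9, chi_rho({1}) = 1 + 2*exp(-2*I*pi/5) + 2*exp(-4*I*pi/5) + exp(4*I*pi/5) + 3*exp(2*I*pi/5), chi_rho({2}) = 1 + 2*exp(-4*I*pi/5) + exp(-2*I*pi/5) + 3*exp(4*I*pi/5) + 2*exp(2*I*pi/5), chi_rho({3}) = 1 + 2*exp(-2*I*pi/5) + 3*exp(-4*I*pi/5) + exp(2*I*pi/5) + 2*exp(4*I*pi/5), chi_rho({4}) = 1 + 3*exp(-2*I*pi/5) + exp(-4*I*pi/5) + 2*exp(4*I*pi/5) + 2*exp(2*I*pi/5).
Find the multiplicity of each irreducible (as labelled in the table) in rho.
Multiplicities: chi_0: 1, chi_1: 3, chi_2: 1, chi_3: 2, chi_4: 2.

Use <chi_rho, chi> = (1/|G|) sum_C |C| * chi_rho(C) * conj(chi(C)) with |G| = 5 for each irreducible chi in the table:
  <chi_rho, chi_0> = (1/5)[1*(9)*conj(1) + 1*(1 + 2*exp(-2*I*pi/5) + 2*exp(-4*I*pi/5) + exp(4*I*pi/5) + 3*exp(2*I*pi/5))*conj(1) + 1*(1 + 2*exp(-4*I*pi/5) + exp(-2*I*pi/5) + 3*exp(4*I*pi/5) + 2*exp(2*I*pi/5))*conj(1) + 1*(1 + 2*exp(-2*I*pi/5) + 3*exp(-4*I*pi/5) + exp(2*I*pi/5) + 2*exp(4*I*pi/5))*conj(1) + 1*(1 + 3*exp(-2*I*pi/5) + exp(-4*I*pi/5) + 2*exp(4*I*pi/5) + 2*exp(2*I*pi/5))*conj(1)]
      = (1/5)[(9) + (1 + 2*exp(-2*I*pi/5) + 2*exp(-4*I*pi/5) + exp(4*I*pi/5) + 3*exp(2*I*pi/5)) + (1 + 2*exp(-4*I*pi/5) + exp(-2*I*pi/5) + 3*exp(4*I*pi/5) + 2*exp(2*I*pi/5)) + (1 + 2*exp(-2*I*pi/5) + 3*exp(-4*I*pi/5) + exp(2*I*pi/5) + 2*exp(4*I*pi/5)) + (1 + 3*exp(-2*I*pi/5) + exp(-4*I*pi/5) + 2*exp(4*I*pi/5) + 2*exp(2*I*pi/5))] = 5/5 = 1
  <chi_rho, chi_1> = (1/5)[1*(9)*conj(1) + 1*(1 + 2*exp(-2*I*pi/5) + 2*exp(-4*I*pi/5) + exp(4*I*pi/5) + 3*exp(2*I*pi/5))*conj(exp(2*I*pi/5)) + 1*(1 + 2*exp(-4*I*pi/5) + exp(-2*I*pi/5) + 3*exp(4*I*pi/5) + 2*exp(2*I*pi/5))*conj(exp(4*I*pi/5)) + 1*(1 + 2*exp(-2*I*pi/5) + 3*exp(-4*I*pi/5) + exp(2*I*pi/5) + 2*exp(4*I*pi/5))*conj(exp(-4*I*pi/5)) + 1*(1 + 3*exp(-2*I*pi/5) + exp(-4*I*pi/5) + 2*exp(4*I*pi/5) + 2*exp(2*I*pi/5))*conj(exp(-2*I*pi/5))]
      = (1/5)[(9) + (3 + 2*exp(-4*I*pi/5) + exp(-2*I*pi/5) + exp(2*I*pi/5) + 2*exp(4*I*pi/5)) + (3 + 2*exp(-2*I*pi/5) + exp(-4*I*pi/5) + exp(4*I*pi/5) + 2*exp(2*I*pi/5)) + (3 + 2*exp(-2*I*pi/5) + exp(-4*I*pi/5) + exp(4*I*pi/5) + 2*exp(2*I*pi/5)) + (3 + 2*exp(-4*I*pi/5) + exp(-2*I*pi/5) + exp(2*I*pi/5) + 2*exp(4*I*pi/5))] = 15/5 = 3
  <chi_rho, chi_2> = (1/5)[1*(9)*conj(1) + 1*(1 + 2*exp(-2*I*pi/5) + 2*exp(-4*I*pi/5) + exp(4*I*pi/5) + 3*exp(2*I*pi/5))*conj(exp(4*I*pi/5)) + 1*(1 + 2*exp(-4*I*pi/5) + exp(-2*I*pi/5) + 3*exp(4*I*pi/5) + 2*exp(2*I*pi/5))*conj(exp(-2*I*pi/5)) + 1*(1 + 2*exp(-2*I*pi/5) + 3*exp(-4*I*pi/5) + exp(2*I*pi/5) + 2*exp(4*I*pi/5))*conj(exp(2*I*pi/5)) + 1*(1 + 3*exp(-2*I*pi/5) + exp(-4*I*pi/5) + 2*exp(4*I*pi/5) + 2*exp(2*I*pi/5))*conj(exp(-4*I*pi/5))]
      = (1/5)[(9) + (1 + 3*exp(-2*I*pi/5) + exp(-4*I*pi/5) + 2*exp(4*I*pi/5) + 2*exp(2*I*pi/5)) + (1 + 2*exp(-2*I*pi/5) + 3*exp(-4*I*pi/5) + exp(2*I*pi/5) + 2*exp(4*I*pi/5)) + (1 + 2*exp(-4*I*pi/5) + exp(-2*I*pi/5) + 3*exp(4*I*pi/5) + 2*exp(2*I*pi/5)) + (1 + 2*exp(-2*I*pi/5) + 2*exp(-4*I*pi/5) + exp(4*I*pi/5) + 3*exp(2*I*pi/5))] = 5/5 = 1
  <chi_rho, chi_3> = (1/5)[1*(9)*conj(1) + 1*(1 + 2*exp(-2*I*pi/5) + 2*exp(-4*I*pi/5) + exp(4*I*pi/5) + 3*exp(2*I*pi/5))*conj(exp(-4*I*pi/5)) + 1*(1 + 2*exp(-4*I*pi/5) + exp(-2*I*pi/5) + 3*exp(4*I*pi/5) + 2*exp(2*I*pi/5))*conj(exp(2*I*pi/5)) + 1*(1 + 2*exp(-2*I*pi/5) + 3*exp(-4*I*pi/5) + exp(2*I*pi/5) + 2*exp(4*I*pi/5))*conj(exp(-2*I*pi/5)) + 1*(1 + 3*exp(-2*I*pi/5) + exp(-4*I*pi/5) + 2*exp(4*I*pi/5) + 2*exp(2*I*pi/5))*conj(exp(4*I*pi/5))]
      = (1/5)[(9) + (2 + 3*exp(-4*I*pi/5) + exp(-2*I*pi/5) + exp(4*I*pi/5) + 2*exp(2*I*pi/5)) + (2 + exp(-2*I*pi/5) + exp(-4*I*pi/5) + 2*exp(4*I*pi/5) + 3*exp(2*I*pi/5)) + (2 + 3*exp(-2*I*pi/5) + 2*exp(-4*I*pi/5) + exp(4*I*pi/5) + exp(2*I*pi/5)) + (2 + 2*exp(-2*I*pi/5) + exp(-4*I*pi/5) + exp(2*I*pi/5) + 3*exp(4*I*pi/5))] = 10/5 = 2
  <chi_rho, chi_4> = (1/5)[1*(9)*conj(1) + 1*(1 + 2*exp(-2*I*pi/5) + 2*exp(-4*I*pi/5) + exp(4*I*pi/5) + 3*exp(2*I*pi/5))*conj(exp(-2*I*pi/5)) + 1*(1 + 2*exp(-4*I*pi/5) + exp(-2*I*pi/5) + 3*exp(4*I*pi/5) + 2*exp(2*I*pi/5))*conj(exp(-4*I*pi/5)) + 1*(1 + 2*exp(-2*I*pi/5) + 3*exp(-4*I*pi/5) + exp(2*I*pi/5) + 2*exp(4*I*pi/5))*conj(exp(4*I*pi/5)) + 1*(1 + 3*exp(-2*I*pi/5) + exp(-4*I*pi/5) + 2*exp(4*I*pi/5) + 2*exp(2*I*pi/5))*conj(exp(2*I*pi/5))]
      = (1/5)[(9) + (2 + 2*exp(-2*I*pi/5) + exp(-4*I*pi/5) + exp(2*I*pi/5) + 3*exp(4*I*pi/5)) + (2 + 3*exp(-2*I*pi/5) + 2*exp(-4*I*pi/5) + exp(4*I*pi/5) + exp(2*I*pi/5)) + (2 + exp(-2*I*pi/5) + exp(-4*I*pi/5) + 2*exp(4*I*pi/5) + 3*exp(2*I*pi/5)) + (2 + 3*exp(-4*I*pi/5) + exp(-2*I*pi/5) + exp(4*I*pi/5) + 2*exp(2*I*pi/5))] = 10/5 = 2
(Exp terms are combined using exp(i*s)*conj(exp(i*t)) = exp(i*(s-t)), and sums of them are collapsed using the identity that for every m > 1 the m distinct m-th roots of unity sum to 0, e.g. 1 + exp(2*I*pi/3) + exp(-2*I*pi/3) = 0.)
Dimension check: dim(rho) = sum (mult * dim) = 1*1 + 3*1 + 1*1 + 2*1 + 2*1 = 9 = chi_rho(e) = 9.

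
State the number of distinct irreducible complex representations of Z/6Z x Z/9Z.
54

Working: The number of irreducible complex representations of a finite group equals its number of conjugacy classes. Z/6Z x Z/9Z is abelian of order 54, so every element is its own conjugacy class: 54 classes, so Z/6Z x Z/9Z (order 54) has exactly 54 irreducible complex representations.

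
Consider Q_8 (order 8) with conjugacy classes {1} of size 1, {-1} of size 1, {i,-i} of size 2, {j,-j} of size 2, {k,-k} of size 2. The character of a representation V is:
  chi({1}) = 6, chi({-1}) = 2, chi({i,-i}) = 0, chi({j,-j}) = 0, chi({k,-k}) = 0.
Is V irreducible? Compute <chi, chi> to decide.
Not irreducible (reducible): <chi, chi> = 5 > 1.

<chi, chi> = (1/|G|) sum_C |C| * |chi(C)|^2 = (1/8)[1*|6|^2 + 1*|2|^2 + 2*|0|^2 + 2*|0|^2 + 2*|0|^2]
  = (1/8)[(36) + (4) + (0) + (0) + (0)] = 40/8 = 5.
A character is irreducible iff <chi, chi> = 1, so this representation is reducible.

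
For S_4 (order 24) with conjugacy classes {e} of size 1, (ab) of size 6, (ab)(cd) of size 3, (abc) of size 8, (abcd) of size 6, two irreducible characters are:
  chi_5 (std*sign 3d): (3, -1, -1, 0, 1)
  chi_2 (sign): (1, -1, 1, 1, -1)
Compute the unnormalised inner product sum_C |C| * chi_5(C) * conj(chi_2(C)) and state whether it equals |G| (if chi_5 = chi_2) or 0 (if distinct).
Sum = 0; so <chi_5, chi_2> = 0 (distinct irreducibles are orthogonal).

Compute term by term over conjugacy classes (|C| * chi_5(C) * conj(chi_2(C))):
  1*(3)*conj(1) + 6*(-1)*conj(-1) + 3*(-1)*conj(1) + 8*(0)*conj(1) + 6*(1)*conj(-1)
  = (3) + (6) + (-3) + (0) + (-6)
  = 0.
Dividing by |G| = 24 gives 0/24 = 0, matching the row-orthogonality relation <chi_5, chi_2> = [chi_5 = chi_2].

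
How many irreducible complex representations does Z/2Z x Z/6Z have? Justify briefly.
12

Reasoning: The number of irreducible complex representations of a finite group equals its number of conjugacy classes. Z/2Z x Z/6Z is abelian of order 12, so every element is its own conjugacy class: 12 classes, so Z/2Z x Z/6Z (order 12) has exactly 12 irreducible complex representations.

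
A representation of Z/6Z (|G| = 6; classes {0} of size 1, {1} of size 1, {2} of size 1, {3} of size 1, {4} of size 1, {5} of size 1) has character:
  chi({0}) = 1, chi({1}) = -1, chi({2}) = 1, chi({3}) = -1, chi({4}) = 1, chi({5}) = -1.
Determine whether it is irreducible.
Irreducible: <chi, chi> = 1.

Proof sketch: <chi, chi> = (1/|G|) sum_C |C| * |chi(C)|^2 = (1/6)[1*|1|^2 + 1*|-1|^2 + 1*|1|^2 + 1*|-1|^2 + 1*|1|^2 + 1*|-1|^2]
  = (1/6)[(1) + (1) + (1) + (1) + (1) + (1)] = 6/6 = 1.
(Exp terms are combined using exp(i*s)*conj(exp(i*t)) = exp(i*(s-t)), and sums of them are collapsed using the identity that for every m > 1 the m distinct m-th roots of unity sum to 0, e.g. 1 + exp(2*I*pi/3) + exp(-2*I*pi/3) = 0.)
A character is irreducible iff <chi, chi> = 1, so this representation is irreducible.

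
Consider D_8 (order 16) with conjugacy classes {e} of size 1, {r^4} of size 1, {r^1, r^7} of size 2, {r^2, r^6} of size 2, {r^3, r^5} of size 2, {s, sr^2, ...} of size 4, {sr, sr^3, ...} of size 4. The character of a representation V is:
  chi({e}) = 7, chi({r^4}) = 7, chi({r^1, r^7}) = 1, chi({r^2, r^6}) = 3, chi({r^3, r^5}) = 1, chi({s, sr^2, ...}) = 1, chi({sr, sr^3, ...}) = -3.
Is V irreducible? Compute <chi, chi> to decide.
Not irreducible (reducible): <chi, chi> = 10 > 1.

Proof sketch: <chi, chi> = (1/|G|) sum_C |C| * |chi(C)|^2 = (1/16)[1*|7|^2 + 1*|7|^2 + 2*|1|^2 + 2*|3|^2 + 2*|1|^2 + 4*|1|^2 + 4*|-3|^2]
  = (1/16)[(49) + (49) + (2) + (18) + (2) + (4) + (36)] = 160/16 = 10.
A character is irreducible iff <chi, chi> = 1, so this representation is reducible.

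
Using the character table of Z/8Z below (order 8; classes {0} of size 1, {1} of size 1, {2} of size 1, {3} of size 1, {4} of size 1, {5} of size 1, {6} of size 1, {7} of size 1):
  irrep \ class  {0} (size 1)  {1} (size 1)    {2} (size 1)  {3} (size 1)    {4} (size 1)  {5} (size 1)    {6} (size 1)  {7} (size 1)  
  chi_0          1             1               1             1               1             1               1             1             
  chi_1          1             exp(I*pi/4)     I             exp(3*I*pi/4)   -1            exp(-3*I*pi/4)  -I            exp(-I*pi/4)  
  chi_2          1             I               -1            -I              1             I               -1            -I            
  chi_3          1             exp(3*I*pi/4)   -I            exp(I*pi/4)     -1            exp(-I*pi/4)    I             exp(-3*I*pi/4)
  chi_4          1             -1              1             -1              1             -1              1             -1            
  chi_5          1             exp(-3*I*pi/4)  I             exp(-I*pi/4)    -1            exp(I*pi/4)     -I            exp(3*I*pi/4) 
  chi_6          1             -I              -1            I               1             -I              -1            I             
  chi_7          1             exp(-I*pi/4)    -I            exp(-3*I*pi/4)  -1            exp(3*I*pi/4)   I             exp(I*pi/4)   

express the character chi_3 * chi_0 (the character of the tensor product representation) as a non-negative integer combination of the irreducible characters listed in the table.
chi_3 tensor chi_0 = chi_3 (all other irreducibles have multiplicity 0).

Reasoning: The character of a tensor product is the pointwise product (chi_3 * chi_0)(C) = chi_3(C) * chi_0(C):
  {0}: (1)*(1), {1}: (exp(3*I*pi/4))*(1), {2}: (-I)*(1), {3}: (exp(I*pi/4))*(1), {4}: (-1)*(1), {5}: (exp(-I*pi/4))*(1), {6}: (I)*(1), {7}: (exp(-3*I*pi/4))*(1)
so (chi_3 * chi_0) takes values
  {0} -> 1, {1} -> exp(3*I*pi/4), {2} -> -I, {3} -> exp(I*pi/4), {4} -> -1, {5} -> exp(-I*pi/4), {6} -> I, {7} -> exp(-3*I*pi/4).
Now take the inner product of this character with each irreducible chi from the table, <chi_3*chi_0, chi> = (1/8) sum_C |C| (chi_3*chi_0)(C) conj(chi(C)):
  <chi_3*chi_0, chi_0> = (1/8)[1*(1)*conj(1) + 1*(exp(3*I*pi/4))*conj(1) + 1*(-I)*conj(1) + 1*(exp(I*pi/4))*conj(1) + 1*(-1)*conj(1) + 1*(exp(-I*pi/4))*conj(1) + 1*(I)*conj(1) + 1*(exp(-3*I*pi/4))*conj(1)]
      = (1/8)[(1) + (exp(3*I*pi/4)) + (-I) + (exp(I*pi/4)) + (-1) + (exp(-I*pi/4)) + (I) + (exp(-3*I*pi/4))] = 0/8 = 0
  <chi_3*chi_0, chi_1> = (1/8)[1*(1)*conj(1) + 1*(exp(3*I*pi/4))*conj(exp(I*pi/4)) + 1*(-I)*conj(I) + 1*(exp(I*pi/4))*conj(exp(3*I*pi/4)) + 1*(-1)*conj(-1) + 1*(exp(-I*pi/4))*conj(exp(-3*I*pi/4)) + 1*(I)*conj(-I) + 1*(exp(-3*I*pi/4))*conj(exp(-I*pi/4))]
      = (1/8)[(1) + (I) + (-1) + (-I) + (1) + (I) + (-1) + (-I)] = 0/8 = 0
  <chi_3*chi_0, chi_2> = (1/8)[1*(1)*conj(1) + 1*(exp(3*I*pi/4))*conj(I) + 1*(-I)*conj(-1) + 1*(exp(I*pi/4))*conj(-I) + 1*(-1)*conj(1) + 1*(exp(-I*pi/4))*conj(I) + 1*(I)*conj(-1) + 1*(exp(-3*I*pi/4))*conj(-I)]
      = (1/8)[(1) + (-exp(-3*I*pi/4)) + (I) + (exp(3*I*pi/4)) + (-1) + (-exp(I*pi/4)) + (-I) + (exp(-I*pi/4))] = 0/8 = 0
  <chi_3*chi_0, chi_3> = (1/8)[1*(1)*conj(1) + 1*(exp(3*I*pi/4))*conj(exp(3*I*pi/4)) + 1*(-I)*conj(-I) + 1*(exp(I*pi/4))*conj(exp(I*pi/4)) + 1*(-1)*conj(-1) + 1*(exp(-I*pi/4))*conj(exp(-I*pi/4)) + 1*(I)*conj(I) + 1*(exp(-3*I*pi/4))*conj(exp(-3*I*pi/4))]
      = (1/8)[(1) + (1) + (1) + (1) + (1) + (1) + (1) + (1)] = 8/8 = 1
  <chi_3*chi_0, chi_4> = (1/8)[1*(1)*conj(1) + 1*(exp(3*I*pi/4))*conj(-1) + 1*(-I)*conj(1) + 1*(exp(I*pi/4))*conj(-1) + 1*(-1)*conj(1) + 1*(exp(-I*pi/4))*conj(-1) + 1*(I)*conj(1) + 1*(exp(-3*I*pi/4))*conj(-1)]
      = (1/8)[(1) + (-exp(3*I*pi/4)) + (-I) + (-exp(I*pi/4)) + (-1) + (-exp(-I*pi/4)) + (I) + (-exp(-3*I*pi/4))] = 0/8 = 0
  <chi_3*chi_0, chi_5> = (1/8)[1*(1)*conj(1) + 1*(exp(3*I*pi/4))*conj(exp(-3*I*pi/4)) + 1*(-I)*conj(I) + 1*(exp(I*pi/4))*conj(exp(-I*pi/4)) + 1*(-1)*conj(-1) + 1*(exp(-I*pi/4))*conj(exp(I*pi/4)) + 1*(I)*conj(-I) + 1*(exp(-3*I*pi/4))*conj(exp(3*I*pi/4))]
      = (1/8)[(1) + (-I) + (-1) + (I) + (1) + (-I) + (-1) + (I)] = 0/8 = 0
  <chi_3*chi_0, chi_6> = (1/8)[1*(1)*conj(1) + 1*(exp(3*I*pi/4))*conj(-I) + 1*(-I)*conj(-1) + 1*(exp(I*pi/4))*conj(I) + 1*(-1)*conj(1) + 1*(exp(-I*pi/4))*conj(-I) + 1*(I)*conj(-1) + 1*(exp(-3*I*pi/4))*conj(I)]
      = (1/8)[(1) + (exp(-3*I*pi/4)) + (I) + (-exp(3*I*pi/4)) + (-1) + (exp(I*pi/4)) + (-I) + (-exp(-I*pi/4))] = 0/8 = 0
  <chi_3*chi_0, chi_7> = (1/8)[1*(1)*conj(1) + 1*(exp(3*I*pi/4))*conj(exp(-I*pi/4)) + 1*(-I)*conj(-I) + 1*(exp(I*pi/4))*conj(exp(-3*I*pi/4)) + 1*(-1)*conj(-1) + 1*(exp(-I*pi/4))*conj(exp(3*I*pi/4)) + 1*(I)*conj(I) + 1*(exp(-3*I*pi/4))*conj(exp(I*pi/4))]
      = (1/8)[(1) + (-1) + (1) + (-1) + (1) + (-1) + (1) + (-1)] = 0/8 = 0
(Exp terms are combined using exp(i*s)*conj(exp(i*t)) = exp(i*(s-t)), and sums of them are collapsed using the identity that for every m > 1 the m distinct m-th roots of unity sum to 0, e.g. 1 + exp(2*I*pi/3) + exp(-2*I*pi/3) = 0.)
Hence the multiplicities are chi_3: 1. Dimension check: dim(chi_3)*dim(chi_0) = 1*1 = 1 and sum (mult * dim) = 1*1 = 1.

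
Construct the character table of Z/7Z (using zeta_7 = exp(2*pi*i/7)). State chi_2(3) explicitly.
Character table of Z/7Z (irreps indexed chi_0,...,chi_6 with chi_k(m) = zeta_7^(k*m), zeta_7 = exp(2*pi*i/7)):
  irrep \ class  {0} (size 1)  {1} (size 1)    {2} (size 1)    {3} (size 1)    {4} (size 1)    {5} (size 1)    {6} (size 1)  
  chi_0          1             1               1               1               1               1               1             
  chi_1          1             exp(2*I*pi/7)   exp(4*I*pi/7)   exp(6*I*pi/7)   exp(-6*I*pi/7)  exp(-4*I*pi/7)  exp(-2*I*pi/7)
  chi_2          1             exp(4*I*pi/7)   exp(-6*I*pi/7)  exp(-2*I*pi/7)  exp(2*I*pi/7)   exp(6*I*pi/7)   exp(-4*I*pi/7)
  chi_3          1             exp(6*I*pi/7)   exp(-2*I*pi/7)  exp(4*I*pi/7)   exp(-4*I*pi/7)  exp(2*I*pi/7)   exp(-6*I*pi/7)
  chi_4          1             exp(-6*I*pi/7)  exp(2*I*pi/7)   exp(-4*I*pi/7)  exp(4*I*pi/7)   exp(-2*I*pi/7)  exp(6*I*pi/7) 
  chi_5          1             exp(-4*I*pi/7)  exp(6*I*pi/7)   exp(2*I*pi/7)   exp(-2*I*pi/7)  exp(-6*I*pi/7)  exp(4*I*pi/7) 
  chi_6          1             exp(-2*I*pi/7)  exp(-4*I*pi/7)  exp(-6*I*pi/7)  exp(6*I*pi/7)   exp(4*I*pi/7)   exp(2*I*pi/7) 

Spot check: chi_2(3) = zeta_7^(2*3) = zeta_7^6 = exp(-2*I*pi/7).

Working: Z/7Z is abelian, so all 7 irreducible complex representations are 1-dimensional. They are given by chi_k(m) = zeta_7^(k*m) for k = 0,...,6. Row orthogonality: sum_m chi_k(m) conj(chi_l(m)) = 7 * [k = l].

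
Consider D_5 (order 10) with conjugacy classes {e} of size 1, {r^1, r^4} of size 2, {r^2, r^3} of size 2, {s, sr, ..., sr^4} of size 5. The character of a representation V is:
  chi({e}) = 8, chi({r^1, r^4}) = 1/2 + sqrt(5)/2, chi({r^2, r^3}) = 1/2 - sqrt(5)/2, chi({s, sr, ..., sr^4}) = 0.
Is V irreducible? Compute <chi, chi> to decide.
Not irreducible (reducible): <chi, chi> = 7 > 1.

Details: <chi, chi> = (1/|G|) sum_C |C| * |chi(C)|^2 = (1/10)[1*|8|^2 + 2*|1/2 + sqrt(5)/2|^2 + 2*|1/2 - sqrt(5)/2|^2 + 5*|0|^2]
  = (1/10)[(64) + (sqrt(5) + 3) + (3 - sqrt(5)) + (0)] = 70/10 = 7.
A character is irreducible iff <chi, chi> = 1, so this representation is reducible.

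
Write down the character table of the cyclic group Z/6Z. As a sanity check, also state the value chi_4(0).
Character table of Z/6Z (irreps indexed chi_0,...,chi_5 with chi_k(m) = zeta_6^(k*m), zeta_6 = exp(2*pi*i/6)):
  irrep \ class  {0} (size 1)  {1} (size 1)    {2} (size 1)    {3} (size 1)  {4} (size 1)    {5} (size 1)  
  chi_0          1             1               1               1             1               1             
  chi_1          1             exp(I*pi/3)     exp(2*I*pi/3)   -1            exp(-2*I*pi/3)  exp(-I*pi/3)  
  chi_2          1             exp(2*I*pi/3)   exp(-2*I*pi/3)  1             exp(2*I*pi/3)   exp(-2*I*pi/3)
  chi_3          1             -1              1               -1            1               -1            
  chi_4          1             exp(-2*I*pi/3)  exp(2*I*pi/3)   1             exp(-2*I*pi/3)  exp(2*I*pi/3) 
  chi_5          1             exp(-I*pi/3)    exp(-2*I*pi/3)  -1            exp(2*I*pi/3)   exp(I*pi/3)   

Spot check: chi_4(0) = zeta_6^(4*0) = zeta_6^0 = 1.

Working: Z/6Z is abelian, so all 6 irreducible complex representations are 1-dimensional. They are given by chi_k(m) = zeta_6^(k*m) for k = 0,...,5. Row orthogonality: sum_m chi_k(m) conj(chi_l(m)) = 6 * [k = l].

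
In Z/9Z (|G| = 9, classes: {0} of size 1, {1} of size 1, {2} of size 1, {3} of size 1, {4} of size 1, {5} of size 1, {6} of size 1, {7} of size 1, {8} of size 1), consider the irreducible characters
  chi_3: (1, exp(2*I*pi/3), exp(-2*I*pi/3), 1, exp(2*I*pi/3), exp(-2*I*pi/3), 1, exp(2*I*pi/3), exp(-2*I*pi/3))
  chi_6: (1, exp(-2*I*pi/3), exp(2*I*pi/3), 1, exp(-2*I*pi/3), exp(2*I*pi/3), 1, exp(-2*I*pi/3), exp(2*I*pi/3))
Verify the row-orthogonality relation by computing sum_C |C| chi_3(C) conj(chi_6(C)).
Sum = 0; so <chi_3, chi_6> = 0 (distinct irreducibles are orthogonal).

Proof sketch: Compute term by term over conjugacy classes (|C| * chi_3(C) * conj(chi_6(C))):
  1*(1)*conj(1) + 1*(exp(2*I*pi/3))*conj(exp(-2*I*pi/3)) + 1*(exp(-2*I*pi/3))*conj(exp(2*I*pi/3)) + 1*(1)*conj(1) + 1*(exp(2*I*pi/3))*conj(exp(-2*I*pi/3)) + 1*(exp(-2*I*pi/3))*conj(exp(2*I*pi/3)) + 1*(1)*conj(1) + 1*(exp(2*I*pi/3))*conj(exp(-2*I*pi/3)) + 1*(exp(-2*I*pi/3))*conj(exp(2*I*pi/3))
  = (1) + (exp(-2*I*pi/3)) + (exp(2*I*pi/3)) + (1) + (exp(-2*I*pi/3)) + (exp(2*I*pi/3)) + (1) + (exp(-2*I*pi/3)) + (exp(2*I*pi/3))
  = 0.
(Exp terms are combined using exp(i*s)*conj(exp(i*t)) = exp(i*(s-t)), and sums of them are collapsed using the identity that for every m > 1 the m distinct m-th roots of unity sum to 0, e.g. 1 + exp(2*I*pi/3) + exp(-2*I*pi/3) = 0.)
Dividing by |G| = 9 gives 0/9 = 0, matching the row-orthogonality relation <chi_3, chi_6> = [chi_3 = chi_6].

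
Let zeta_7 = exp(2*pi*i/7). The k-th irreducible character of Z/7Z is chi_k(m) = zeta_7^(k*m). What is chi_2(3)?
chi_2(3) = zeta_7^6 = exp(-2*I*pi/7)

chi_2(3) = zeta_7^(2*3) = zeta_7^6. Since zeta_7^7 = 1, this equals zeta_7^6 = exp(2*pi*i*6/7) = exp(-2*I*pi/7).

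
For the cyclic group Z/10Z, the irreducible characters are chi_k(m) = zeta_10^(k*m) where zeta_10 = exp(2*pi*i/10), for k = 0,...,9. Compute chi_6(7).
chi_6(7) = zeta_10^42 = exp(2*I*pi/5)

Solution. chi_6(7) = zeta_10^(6*7) = zeta_10^42. Since zeta_10^10 = 1, this equals zeta_10^2 = exp(2*pi*i*2/10) = exp(2*I*pi/5).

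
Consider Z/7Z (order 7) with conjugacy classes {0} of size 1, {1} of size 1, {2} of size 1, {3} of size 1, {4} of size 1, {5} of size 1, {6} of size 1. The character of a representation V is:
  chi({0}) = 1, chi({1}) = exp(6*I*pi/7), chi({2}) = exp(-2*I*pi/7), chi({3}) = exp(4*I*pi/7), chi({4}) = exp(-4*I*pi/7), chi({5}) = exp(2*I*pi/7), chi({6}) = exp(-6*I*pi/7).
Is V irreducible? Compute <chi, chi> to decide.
Irreducible: <chi, chi> = 1.

Details: <chi, chi> = (1/|G|) sum_C |C| * |chi(C)|^2 = (1/7)[1*|1|^2 + 1*|exp(6*I*pi/7)|^2 + 1*|exp(-2*I*pi/7)|^2 + 1*|exp(4*I*pi/7)|^2 + 1*|exp(-4*I*pi/7)|^2 + 1*|exp(2*I*pi/7)|^2 + 1*|exp(-6*I*pi/7)|^2]
  = (1/7)[(1) + (1) + (1) + (1) + (1) + (1) + (1)] = 7/7 = 1.
(Exp terms are combined using exp(i*s)*conj(exp(i*t)) = exp(i*(s-t)), and sums of them are collapsed using the identity that for every m > 1 the m distinct m-th roots of unity sum to 0, e.g. 1 + exp(2*I*pi/3) + exp(-2*I*pi/3) = 0.)
A character is irreducible iff <chi, chi> = 1, so this representation is irreducible.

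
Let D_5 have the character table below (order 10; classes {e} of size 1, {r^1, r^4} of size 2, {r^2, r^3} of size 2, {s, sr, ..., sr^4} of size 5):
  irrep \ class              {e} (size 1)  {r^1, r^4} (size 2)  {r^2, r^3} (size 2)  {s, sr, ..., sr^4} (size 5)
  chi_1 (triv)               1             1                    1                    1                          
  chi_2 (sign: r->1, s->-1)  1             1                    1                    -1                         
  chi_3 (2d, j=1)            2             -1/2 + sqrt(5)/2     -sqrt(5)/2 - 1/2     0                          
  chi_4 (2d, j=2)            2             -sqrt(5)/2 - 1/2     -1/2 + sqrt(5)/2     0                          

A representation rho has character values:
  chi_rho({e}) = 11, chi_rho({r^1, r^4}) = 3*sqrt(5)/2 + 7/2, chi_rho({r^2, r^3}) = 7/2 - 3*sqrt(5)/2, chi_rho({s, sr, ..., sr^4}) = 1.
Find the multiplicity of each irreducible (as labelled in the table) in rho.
Multiplicities: chi_1: 3, chi_2: 2, chi_3: 3, chi_4: 0.

Reasoning: Use <chi_rho, chi> = (1/|G|) sum_C |C| * chi_rho(C) * conj(chi(C)) with |G| = 10 for each irreducible chi in the table:
  <chi_rho, chi_1> = (1/10)[1*(11)*conj(1) + 2*(3*sqrt(5)/2 + 7/2)*conj(1) + 2*(7/2 - 3*sqrt(5)/2)*conj(1) + 5*(1)*conj(1)]
      = (1/10)[(11) + (3*sqrt(5) + 7) + (7 - 3*sqrt(5)) + (5)] = 30/10 = 3
  <chi_rho, chi_2> = (1/10)[1*(11)*conj(1) + 2*(3*sqrt(5)/2 + 7/2)*conj(1) + 2*(7/2 - 3*sqrt(5)/2)*conj(1) + 5*(1)*conj(-1)]
      = (1/10)[(11) + (3*sqrt(5) + 7) + (7 - 3*sqrt(5)) + (-5)] = 20/10 = 2
  <chi_rho, chi_3> = (1/10)[1*(11)*conj(2) + 2*(3*sqrt(5)/2 + 7/2)*conj(-1/2 + sqrt(5)/2) + 2*(7/2 - 3*sqrt(5)/2)*conj(-sqrt(5)/2 - 1/2) + 5*(1)*conj(0)]
      = (1/10)[(22) + (4 + 2*sqrt(5)) + (4 - 2*sqrt(5)) + (0)] = 30/10 = 3
  <chi_rho, chi_4> = (1/10)[1*(11)*conj(2) + 2*(3*sqrt(5)/2 + 7/2)*conj(-sqrt(5)/2 - 1/2) + 2*(7/2 - 3*sqrt(5)/2)*conj(-1/2 + sqrt(5)/2) + 5*(1)*conj(0)]
      = (1/10)[(22) + (-5*sqrt(5) - 11) + (-11 + 5*sqrt(5)) + (0)] = 0/10 = 0
Dimension check: dim(rho) = sum (mult * dim) = 3*1 + 2*1 + 3*2 + 0*2 = 11 = chi_rho(e) = 11.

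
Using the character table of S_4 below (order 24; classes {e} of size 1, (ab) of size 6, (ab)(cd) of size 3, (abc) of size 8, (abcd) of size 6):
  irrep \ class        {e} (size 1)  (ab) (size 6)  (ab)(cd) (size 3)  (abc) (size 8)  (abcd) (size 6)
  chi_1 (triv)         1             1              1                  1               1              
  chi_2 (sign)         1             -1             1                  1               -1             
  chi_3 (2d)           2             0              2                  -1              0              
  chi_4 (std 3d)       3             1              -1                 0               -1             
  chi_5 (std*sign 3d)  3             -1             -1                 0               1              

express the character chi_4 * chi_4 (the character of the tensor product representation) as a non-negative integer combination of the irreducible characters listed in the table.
chi_4 tensor chi_4 = chi_1 + chi_3 + chi_4 + chi_5 (all other irreducibles have multiplicity 0).

The character of a tensor product is the pointwise product (chi_4 * chi_4)(C) = chi_4(C) * chi_4(C):
  {e}: (3)*(3), (ab): (1)*(1), (ab)(cd): (-1)*(-1), (abc): (0)*(0), (abcd): (-1)*(-1)
so (chi_4 * chi_4) takes values
  {e} -> 9, (ab) -> 1, (ab)(cd) -> 1, (abc) -> 0, (abcd) -> 1.
Now take the inner product of this character with each irreducible chi from the table, <chi_4*chi_4, chi> = (1/24) sum_C |C| (chi_4*chi_4)(C) conj(chi(C)):
  <chi_4*chi_4, chi_1> = (1/24)[1*(9)*conj(1) + 6*(1)*conj(1) + 3*(1)*conj(1) + 8*(0)*conj(1) + 6*(1)*conj(1)]
      = (1/24)[(9) + (6) + (3) + (0) + (6)] = 24/24 = 1
  <chi_4*chi_4, chi_2> = (1/24)[1*(9)*conj(1) + 6*(1)*conj(-1) + 3*(1)*conj(1) + 8*(0)*conj(1) + 6*(1)*conj(-1)]
      = (1/24)[(9) + (-6) + (3) + (0) + (-6)] = 0/24 = 0
  <chi_4*chi_4, chi_3> = (1/24)[1*(9)*conj(2) + 6*(1)*conj(0) + 3*(1)*conj(2) + 8*(0)*conj(-1) + 6*(1)*conj(0)]
      = (1/24)[(18) + (0) + (6) + (0) + (0)] = 24/24 = 1
  <chi_4*chi_4, chi_4> = (1/24)[1*(9)*conj(3) + 6*(1)*conj(1) + 3*(1)*conj(-1) + 8*(0)*conj(0) + 6*(1)*conj(-1)]
      = (1/24)[(27) + (6) + (-3) + (0) + (-6)] = 24/24 = 1
  <chi_4*chi_4, chi_5> = (1/24)[1*(9)*conj(3) + 6*(1)*conj(-1) + 3*(1)*conj(-1) + 8*(0)*conj(0) + 6*(1)*conj(1)]
      = (1/24)[(27) + (-6) + (-3) + (0) + (6)] = 24/24 = 1
Hence the multiplicities are chi_1: 1, chi_3: 1, chi_4: 1, chi_5: 1. Dimension check: dim(chi_4)*dim(chi_4) = 3*3 = 9 and sum (mult * dim) = 1*1 + 1*2 + 1*3 + 1*3 = 9.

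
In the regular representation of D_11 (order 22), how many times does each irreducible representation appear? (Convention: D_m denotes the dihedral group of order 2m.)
Each irreducible V_i of dimension d_i appears with multiplicity d_i, i.e. rho_reg = (direct sum over all irreducibles V_i) d_i V_i. The irreducible dimensions for D_11 are 1, 1, 2, 2, 2, 2, 2: 2 irreducibles of dimension 1, each with multiplicity 1; 5 irreducibles of dimension 2, each with multiplicity 2. Total dimension 2*1*1 + 5*2*2 = 22 = |G|.

Explanation: General theorem: in the regular representation of a finite group G, each irreducible appears with multiplicity equal to its dimension. Check: dim(rho_reg) = sum d_i^2 = 1 + 1 + 4 + 4 + 4 + 4 + 4 = 22 = |G|.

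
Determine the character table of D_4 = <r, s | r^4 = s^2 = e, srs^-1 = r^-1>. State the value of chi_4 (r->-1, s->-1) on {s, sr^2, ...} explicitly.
Conjugacy classes: {e} of size 1, {r^2} of size 1, {r^1, r^3} of size 2, {s, sr^2, ...} of size 2, {sr, sr^3, ...} of size 2.
Character table:
  irrep \ class              {e} (size 1)  {r^2} (size 1)  {r^1, r^3} (size 2)  {s, sr^2, ...} (size 2)  {sr, sr^3, ...} (size 2)
  chi_1 (triv)               1             1               1                    1                        1                       
  chi_2 (sign: r->1, s->-1)  1             1               1                    -1                       -1                      
  chi_3 (r->-1, s->1)        1             1               -1                   1                        -1                      
  chi_4 (r->-1, s->-1)       1             1               -1                   -1                       1                       
  chi_5 (2d, j=1)            2             -2              0                    0                        0                       

Spot check: chi_4 (r->-1, s->-1) on {s, sr^2, ...} = -1.

Argument: D_4 has order 2*4 = 8 with 5 conjugacy classes, hence 5 irreducibles. Sum of squared dims 1 + 1 + 1 + 1 + 4 = 8 = |G|. Linear characters come from the abelianisation; the 2-dimensional irreps have character r^k -> 2*cos(2*pi*j*k/4), reflections -> 0.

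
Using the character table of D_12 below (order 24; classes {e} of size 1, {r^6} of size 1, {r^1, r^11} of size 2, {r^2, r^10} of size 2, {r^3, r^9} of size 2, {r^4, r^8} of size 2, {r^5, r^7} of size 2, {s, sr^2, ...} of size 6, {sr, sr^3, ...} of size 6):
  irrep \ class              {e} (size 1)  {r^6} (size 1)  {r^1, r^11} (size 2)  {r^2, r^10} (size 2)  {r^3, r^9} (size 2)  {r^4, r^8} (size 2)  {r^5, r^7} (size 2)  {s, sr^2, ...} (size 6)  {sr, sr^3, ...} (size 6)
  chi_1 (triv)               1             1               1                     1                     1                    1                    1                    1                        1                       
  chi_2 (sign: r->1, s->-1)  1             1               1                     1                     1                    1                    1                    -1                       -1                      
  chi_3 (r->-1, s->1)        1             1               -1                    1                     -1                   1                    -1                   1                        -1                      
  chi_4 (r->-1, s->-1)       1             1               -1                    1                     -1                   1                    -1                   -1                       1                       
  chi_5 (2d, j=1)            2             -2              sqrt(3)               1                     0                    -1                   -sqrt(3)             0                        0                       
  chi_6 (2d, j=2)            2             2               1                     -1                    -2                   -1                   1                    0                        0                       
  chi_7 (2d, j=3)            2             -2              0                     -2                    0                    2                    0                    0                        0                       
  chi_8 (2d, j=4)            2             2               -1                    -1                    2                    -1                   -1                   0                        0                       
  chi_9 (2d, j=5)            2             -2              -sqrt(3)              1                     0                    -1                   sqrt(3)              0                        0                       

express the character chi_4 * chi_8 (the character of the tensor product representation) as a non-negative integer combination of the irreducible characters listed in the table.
chi_4 tensor chi_8 = chi_6 (all other irreducibles have multiplicity 0).

Argument: The character of a tensor product is the pointwise product (chi_4 * chi_8)(C) = chi_4(C) * chi_8(C):
  {e}: (1)*(2), {r^6}: (1)*(2), {r^1, r^11}: (-1)*(-1), {r^2, r^10}: (1)*(-1), {r^3, r^9}: (-1)*(2), {r^4, r^8}: (1)*(-1), {r^5, r^7}: (-1)*(-1), {s, sr^2, ...}: (-1)*(0), {sr, sr^3, ...}: (1)*(0)
so (chi_4 * chi_8) takes values
  {e} -> 2, {r^6} -> 2, {r^1, r^11} -> 1, {r^2, r^10} -> -1, {r^3, r^9} -> -2, {r^4, r^8} -> -1, {r^5, r^7} -> 1, {s, sr^2, ...} -> 0, {sr, sr^3, ...} -> 0.
Now take the inner product of this character with each irreducible chi from the table, <chi_4*chi_8, chi> = (1/24) sum_C |C| (chi_4*chi_8)(C) conj(chi(C)):
  <chi_4*chi_8, chi_1> = (1/24)[1*(2)*conj(1) + 1*(2)*conj(1) + 2*(1)*conj(1) + 2*(-1)*conj(1) + 2*(-2)*conj(1) + 2*(-1)*conj(1) + 2*(1)*conj(1) + 6*(0)*conj(1) + 6*(0)*conj(1)]
      = (1/24)[(2) + (2) + (2) + (-2) + (-4) + (-2) + (2) + (0) + (0)] = 0/24 = 0
  <chi_4*chi_8, chi_2> = (1/24)[1*(2)*conj(1) + 1*(2)*conj(1) + 2*(1)*conj(1) + 2*(-1)*conj(1) + 2*(-2)*conj(1) + 2*(-1)*conj(1) + 2*(1)*conj(1) + 6*(0)*conj(-1) + 6*(0)*conj(-1)]
      = (1/24)[(2) + (2) + (2) + (-2) + (-4) + (-2) + (2) + (0) + (0)] = 0/24 = 0
  <chi_4*chi_8, chi_3> = (1/24)[1*(2)*conj(1) + 1*(2)*conj(1) + 2*(1)*conj(-1) + 2*(-1)*conj(1) + 2*(-2)*conj(-1) + 2*(-1)*conj(1) + 2*(1)*conj(-1) + 6*(0)*conj(1) + 6*(0)*conj(-1)]
      = (1/24)[(2) + (2) + (-2) + (-2) + (4) + (-2) + (-2) + (0) + (0)] = 0/24 = 0
  <chi_4*chi_8, chi_4> = (1/24)[1*(2)*conj(1) + 1*(2)*conj(1) + 2*(1)*conj(-1) + 2*(-1)*conj(1) + 2*(-2)*conj(-1) + 2*(-1)*conj(1) + 2*(1)*conj(-1) + 6*(0)*conj(-1) + 6*(0)*conj(1)]
      = (1/24)[(2) + (2) + (-2) + (-2) + (4) + (-2) + (-2) + (0) + (0)] = 0/24 = 0
  <chi_4*chi_8, chi_5> = (1/24)[1*(2)*conj(2) + 1*(2)*conj(-2) + 2*(1)*conj(sqrt(3)) + 2*(-1)*conj(1) + 2*(-2)*conj(0) + 2*(-1)*conj(-1) + 2*(1)*conj(-sqrt(3)) + 6*(0)*conj(0) + 6*(0)*conj(0)]
      = (1/24)[(4) + (-4) + (2*sqrt(3)) + (-2) + (0) + (2) + (-2*sqrt(3)) + (0) + (0)] = 0/24 = 0
  <chi_4*chi_8, chi_6> = (1/24)[1*(2)*conj(2) + 1*(2)*conj(2) + 2*(1)*conj(1) + 2*(-1)*conj(-1) + 2*(-2)*conj(-2) + 2*(-1)*conj(-1) + 2*(1)*conj(1) + 6*(0)*conj(0) + 6*(0)*conj(0)]
      = (1/24)[(4) + (4) + (2) + (2) + (8) + (2) + (2) + (0) + (0)] = 24/24 = 1
  <chi_4*chi_8, chi_7> = (1/24)[1*(2)*conj(2) + 1*(2)*conj(-2) + 2*(1)*conj(0) + 2*(-1)*conj(-2) + 2*(-2)*conj(0) + 2*(-1)*conj(2) + 2*(1)*conj(0) + 6*(0)*conj(0) + 6*(0)*conj(0)]
      = (1/24)[(4) + (-4) + (0) + (4) + (0) + (-4) + (0) + (0) + (0)] = 0/24 = 0
  <chi_4*chi_8, chi_8> = (1/24)[1*(2)*conj(2) + 1*(2)*conj(2) + 2*(1)*conj(-1) + 2*(-1)*conj(-1) + 2*(-2)*conj(2) + 2*(-1)*conj(-1) + 2*(1)*conj(-1) + 6*(0)*conj(0) + 6*(0)*conj(0)]
      = (1/24)[(4) + (4) + (-2) + (2) + (-8) + (2) + (-2) + (0) + (0)] = 0/24 = 0
  <chi_4*chi_8, chi_9> = (1/24)[1*(2)*conj(2) + 1*(2)*conj(-2) + 2*(1)*conj(-sqrt(3)) + 2*(-1)*conj(1) + 2*(-2)*conj(0) + 2*(-1)*conj(-1) + 2*(1)*conj(sqrt(3)) + 6*(0)*conj(0) + 6*(0)*conj(0)]
      = (1/24)[(4) + (-4) + (-2*sqrt(3)) + (-2) + (0) + (2) + (2*sqrt(3)) + (0) + (0)] = 0/24 = 0
Hence the multiplicities are chi_6: 1. Dimension check: dim(chi_4)*dim(chi_8) = 1*2 = 2 and sum (mult * dim) = 1*2 = 2.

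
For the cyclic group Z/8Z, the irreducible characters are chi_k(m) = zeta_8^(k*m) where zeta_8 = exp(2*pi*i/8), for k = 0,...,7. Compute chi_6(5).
chi_6(5) = zeta_8^30 = -I

chi_6(5) = zeta_8^(6*5) = zeta_8^30. Since zeta_8^8 = 1, this equals zeta_8^6 = exp(2*pi*i*6/8) = -I.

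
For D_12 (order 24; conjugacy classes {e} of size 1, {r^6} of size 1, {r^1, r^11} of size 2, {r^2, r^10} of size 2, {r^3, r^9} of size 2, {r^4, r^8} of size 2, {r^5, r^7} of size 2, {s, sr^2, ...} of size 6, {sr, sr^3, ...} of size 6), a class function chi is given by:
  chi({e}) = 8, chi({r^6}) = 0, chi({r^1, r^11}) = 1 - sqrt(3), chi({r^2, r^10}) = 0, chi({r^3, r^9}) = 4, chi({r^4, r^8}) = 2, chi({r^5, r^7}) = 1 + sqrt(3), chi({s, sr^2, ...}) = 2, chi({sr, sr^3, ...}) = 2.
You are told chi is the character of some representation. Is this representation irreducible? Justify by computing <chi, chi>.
Not irreducible (reducible): <chi, chi> = 7 > 1.

Derivation: <chi, chi> = (1/|G|) sum_C |C| * |chi(C)|^2 = (1/24)[1*|8|^2 + 1*|0|^2 + 2*|1 - sqrt(3)|^2 + 2*|0|^2 + 2*|4|^2 + 2*|2|^2 + 2*|1 + sqrt(3)|^2 + 6*|2|^2 + 6*|2|^2]
  = (1/24)[(64) + (0) + (8 - 4*sqrt(3)) + (0) + (32) + (8) + (4*sqrt(3) + 8) + (24) + (24)] = 168/24 = 7.
A character is irreducible iff <chi, chi> = 1, so this representation is reducible.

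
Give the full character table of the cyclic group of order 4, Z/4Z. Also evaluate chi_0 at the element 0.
Character table of Z/4Z (irreps indexed chi_0,...,chi_3 with chi_k(m) = zeta_4^(k*m), zeta_4 = exp(2*pi*i/4)):
  irrep \ class  {0} (size 1)  {1} (size 1)  {2} (size 1)  {3} (size 1)
  chi_0          1             1             1             1           
  chi_1          1             I             -1            -I          
  chi_2          1             -1            1             -1          
  chi_3          1             -I            -1            I           

Spot check: chi_0(0) = zeta_4^(0*0) = zeta_4^0 = 1.

Working: Z/4Z is abelian, so all 4 irreducible complex representations are 1-dimensional. They are given by chi_k(m) = zeta_4^(k*m) for k = 0,...,3. Row orthogonality: sum_m chi_k(m) conj(chi_l(m)) = 4 * [k = l].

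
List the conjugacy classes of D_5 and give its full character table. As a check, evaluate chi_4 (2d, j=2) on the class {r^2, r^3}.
Conjugacy classes: {e} of size 1, {r^1, r^4} of size 2, {r^2, r^3} of size 2, {s, sr, ..., sr^4} of size 5.
Character table:
  irrep \ class              {e} (size 1)  {r^1, r^4} (size 2)  {r^2, r^3} (size 2)  {s, sr, ..., sr^4} (size 5)
  chi_1 (triv)               1             1                    1                    1                          
  chi_2 (sign: r->1, s->-1)  1             1                    1                    -1                         
  chi_3 (2d, j=1)            2             -1/2 + sqrt(5)/2     -sqrt(5)/2 - 1/2     0                          
  chi_4 (2d, j=2)            2             -sqrt(5)/2 - 1/2     -1/2 + sqrt(5)/2     0                          

Spot check: chi_4 (2d, j=2) on {r^2, r^3} = -1/2 + sqrt(5)/2.

Argument: D_5 has order 2*5 = 10 with 4 conjugacy classes, hence 4 irreducibles. Sum of squared dims 1 + 1 + 4 + 4 = 10 = |G|. Linear characters come from the abelianisation; the 2-dimensional irreps have character r^k -> 2*cos(2*pi*j*k/5), reflections -> 0.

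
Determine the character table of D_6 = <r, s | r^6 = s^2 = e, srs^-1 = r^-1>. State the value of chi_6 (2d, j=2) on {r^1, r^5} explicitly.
Conjugacy classes: {e} of size 1, {r^3} of size 1, {r^1, r^5} of size 2, {r^2, r^4} of size 2, {s, sr^2, ...} of size 3, {sr, sr^3, ...} of size 3.
Character table:
  irrep \ class              {e} (size 1)  {r^3} (size 1)  {r^1, r^5} (size 2)  {r^2, r^4} (size 2)  {s, sr^2, ...} (size 3)  {sr, sr^3, ...} (size 3)
  chi_1 (triv)               1             1               1                    1                    1                        1                       
  chi_2 (sign: r->1, s->-1)  1             1               1                    1                    -1                       -1                      
  chi_3 (r->-1, s->1)        1             -1              -1                   1                    1                        -1                      
  chi_4 (r->-1, s->-1)       1             -1              -1                   1                    -1                       1                       
  chi_5 (2d, j=1)            2             -2              1                    -1                   0                        0                       
  chi_6 (2d, j=2)            2             2               -1                   -1                   0                        0                       

Spot check: chi_6 (2d, j=2) on {r^1, r^5} = -1.

Explanation: D_6 has order 2*6 = 12 with 6 conjugacy classes, hence 6 irreducibles. Sum of squared dims 1 + 1 + 1 + 1 + 4 + 4 = 12 = |G|. Linear characters come from the abelianisation; the 2-dimensional irreps have character r^k -> 2*cos(2*pi*j*k/6), reflections -> 0.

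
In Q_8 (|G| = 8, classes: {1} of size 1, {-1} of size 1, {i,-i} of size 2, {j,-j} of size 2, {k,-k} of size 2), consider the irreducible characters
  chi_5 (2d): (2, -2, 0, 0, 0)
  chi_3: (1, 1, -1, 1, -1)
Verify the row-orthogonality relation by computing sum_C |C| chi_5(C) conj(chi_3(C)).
Sum = 0; so <chi_5, chi_3> = 0 (distinct irreducibles are orthogonal).

Why: Compute term by term over conjugacy classes (|C| * chi_5(C) * conj(chi_3(C))):
  1*(2)*conj(1) + 1*(-2)*conj(1) + 2*(0)*conj(-1) + 2*(0)*conj(1) + 2*(0)*conj(-1)
  = (2) + (-2) + (0) + (0) + (0)
  = 0.
Dividing by |G| = 8 gives 0/8 = 0, matching the row-orthogonality relation <chi_5, chi_3> = [chi_5 = chi_3].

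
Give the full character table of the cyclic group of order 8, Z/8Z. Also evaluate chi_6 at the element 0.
Character table of Z/8Z (irreps indexed chi_0,...,chi_7 with chi_k(m) = zeta_8^(k*m), zeta_8 = exp(2*pi*i/8)):
  irrep \ class  {0} (size 1)  {1} (size 1)    {2} (size 1)  {3} (size 1)    {4} (size 1)  {5} (size 1)    {6} (size 1)  {7} (size 1)  
  chi_0          1             1               1             1               1             1               1             1             
  chi_1          1             exp(I*pi/4)     I             exp(3*I*pi/4)   -1            exp(-3*I*pi/4)  -I            exp(-I*pi/4)  
  chi_2          1             I               -1            -I              1             I               -1            -I            
  chi_3          1             exp(3*I*pi/4)   -I            exp(I*pi/4)     -1            exp(-I*pi/4)    I             exp(-3*I*pi/4)
  chi_4          1             -1              1             -1              1             -1              1             -1            
  chi_5          1             exp(-3*I*pi/4)  I             exp(-I*pi/4)    -1            exp(I*pi/4)     -I            exp(3*I*pi/4) 
  chi_6          1             -I              -1            I               1             -I              -1            I             
  chi_7          1             exp(-I*pi/4)    -I            exp(-3*I*pi/4)  -1            exp(3*I*pi/4)   I             exp(I*pi/4)   

Spot check: chi_6(0) = zeta_8^(6*0) = zeta_8^0 = 1.

Proof sketch: Z/8Z is abelian, so all 8 irreducible complex representations are 1-dimensional. They are given by chi_k(m) = zeta_8^(k*m) for k = 0,...,7. Row orthogonality: sum_m chi_k(m) conj(chi_l(m)) = 8 * [k = l].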